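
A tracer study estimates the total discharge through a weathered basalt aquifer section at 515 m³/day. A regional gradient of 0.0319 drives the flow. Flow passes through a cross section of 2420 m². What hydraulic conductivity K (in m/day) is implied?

6.67

Hydraulic gradient i = 0.0319.
From Q = K·A·i, K = Q / (A·i) = 515 / (2420 × 0.03190) = 6.671 m/day.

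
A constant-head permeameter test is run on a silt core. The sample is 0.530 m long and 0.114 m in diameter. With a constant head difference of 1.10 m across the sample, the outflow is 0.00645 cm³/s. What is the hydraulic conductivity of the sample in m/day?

Cross-sectional area A = π·(d/2)² = π × (0.114/2)² = 0.01021 m².
Convert discharge: 0.00645 cm³/s = 6.450e-09 m³/s.
Darcy's law rearranged: K = Q·L / (A·Δh) = 6.450e-09 × 0.530 / (0.01021 × 1.10) = 3.045e-07 m/s = 0.02631 m/day.

0.0263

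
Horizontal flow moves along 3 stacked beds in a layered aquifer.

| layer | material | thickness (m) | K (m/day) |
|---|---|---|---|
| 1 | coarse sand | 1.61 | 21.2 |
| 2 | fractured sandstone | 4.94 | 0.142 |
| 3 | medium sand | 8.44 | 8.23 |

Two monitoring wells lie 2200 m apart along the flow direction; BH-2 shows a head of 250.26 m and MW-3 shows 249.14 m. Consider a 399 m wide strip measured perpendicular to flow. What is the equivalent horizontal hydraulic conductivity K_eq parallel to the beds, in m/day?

6.96

Flow is parallel to layering, so each bed carries its own Darcy discharge and the transmissivities add.
Σ(K_i·b_i) = 21.2×1.61 + 0.142×4.94 + 8.23×8.44 = 104.3 m²/day.
Total thickness b = 14.99 m, so K_eq = Σ(K_i·b_i)/b = 6.958 m/day.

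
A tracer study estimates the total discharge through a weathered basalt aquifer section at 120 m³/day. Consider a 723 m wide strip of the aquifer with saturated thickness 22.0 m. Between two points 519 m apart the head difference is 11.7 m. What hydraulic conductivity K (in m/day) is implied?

0.335

Cross-sectional area A = 723 × 22.0 = 15906 m².
Hydraulic gradient i = Δh / L = 11.7 / 519 = 0.02254.
From Q = K·A·i, K = Q / (A·i) = 120 / (15906 × 0.02254) = 0.3347 m/day.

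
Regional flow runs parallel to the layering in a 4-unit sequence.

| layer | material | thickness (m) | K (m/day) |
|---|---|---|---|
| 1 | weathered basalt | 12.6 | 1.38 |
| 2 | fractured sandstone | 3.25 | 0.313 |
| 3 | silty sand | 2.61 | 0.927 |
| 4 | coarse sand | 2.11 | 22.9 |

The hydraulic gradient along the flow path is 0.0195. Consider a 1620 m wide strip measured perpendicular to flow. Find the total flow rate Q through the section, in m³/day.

Flow is parallel to layering, so each bed carries its own Darcy discharge and the transmissivities add.
Σ(K_i·b_i) = 1.38×12.6 + 0.313×3.25 + 0.927×2.61 + 22.9×2.11 = 69.14 m²/day.
Hydraulic gradient i = 0.0195.
Q = Σ(K_i·b_i) · W · i = 69.14 × 1620 × 0.01950 = 2184 m³/day.

2180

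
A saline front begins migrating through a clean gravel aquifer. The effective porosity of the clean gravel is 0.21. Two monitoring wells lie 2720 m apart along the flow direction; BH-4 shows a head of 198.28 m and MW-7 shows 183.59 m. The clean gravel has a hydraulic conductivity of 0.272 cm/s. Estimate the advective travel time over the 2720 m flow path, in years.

Convert K: 0.272 cm/s × 864 = 235.0 m/day.
Hydraulic gradient i = (198.28 − 183.59) / 2720 = 14.69 / 2720 = 0.005401.
Darcy flux q = K · i = 235.0 × 0.005401 = 1.269 m/day.
Seepage velocity v = q / n_e = 1.269 / 0.21 = 6.044 m/day.
Travel time t = L / v = 2720 / 6.044 = 450.0 days = 1.232 years.

1.23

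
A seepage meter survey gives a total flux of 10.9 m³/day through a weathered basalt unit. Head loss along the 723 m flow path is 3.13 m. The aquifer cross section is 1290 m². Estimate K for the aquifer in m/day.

1.95

Hydraulic gradient i = Δh / L = 3.13 / 723 = 0.004329.
From Q = K·A·i, K = Q / (A·i) = 10.9 / (1290 × 0.004329) = 1.952 m/day.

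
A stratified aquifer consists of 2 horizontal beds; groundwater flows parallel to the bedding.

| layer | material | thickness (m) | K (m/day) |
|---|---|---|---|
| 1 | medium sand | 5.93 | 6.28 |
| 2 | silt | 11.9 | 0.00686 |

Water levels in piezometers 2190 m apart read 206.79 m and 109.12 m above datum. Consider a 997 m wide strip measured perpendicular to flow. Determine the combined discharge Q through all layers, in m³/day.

1660

Flow is parallel to layering, so each bed carries its own Darcy discharge and the transmissivities add.
Σ(K_i·b_i) = 6.28×5.93 + 0.00686×11.9 = 37.32 m²/day.
Hydraulic gradient i = (206.79 − 109.12) / 2190 = 97.67 / 2190 = 0.04460.
Q = Σ(K_i·b_i) · W · i = 37.32 × 997 × 0.04460 = 1660 m³/day.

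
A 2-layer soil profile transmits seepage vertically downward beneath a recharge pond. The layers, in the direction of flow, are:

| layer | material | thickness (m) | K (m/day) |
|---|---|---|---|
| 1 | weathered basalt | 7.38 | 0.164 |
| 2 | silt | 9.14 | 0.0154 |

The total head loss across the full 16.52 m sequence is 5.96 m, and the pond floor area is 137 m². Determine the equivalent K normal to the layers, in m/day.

Flow is perpendicular to layering, so the layers act in series and the equivalent K is the thickness-weighted harmonic mean.
Total thickness L = 7.38 + 9.14 = 16.52 m.
Σ(b_i/K_i) = 7.38/0.164 + 9.14/0.0154 = 638.5 d.
K_eq = L / Σ(b_i/K_i) = 16.52 / 638.5 = 0.02587 m/day.

0.0259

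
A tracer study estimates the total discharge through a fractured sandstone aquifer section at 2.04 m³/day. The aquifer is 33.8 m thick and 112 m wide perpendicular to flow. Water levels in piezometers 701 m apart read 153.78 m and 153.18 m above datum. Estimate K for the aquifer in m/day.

Cross-sectional area A = 112 × 33.8 = 3786 m².
Hydraulic gradient i = (153.78 − 153.18) / 701 = 0.6 / 701 = 0.0008559.
From Q = K·A·i, K = Q / (A·i) = 2.04 / (3786 × 0.0008559) = 0.6296 m/day.

0.630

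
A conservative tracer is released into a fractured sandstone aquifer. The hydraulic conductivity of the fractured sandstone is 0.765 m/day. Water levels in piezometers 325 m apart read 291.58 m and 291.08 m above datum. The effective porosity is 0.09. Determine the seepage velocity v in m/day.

Hydraulic gradient i = (291.58 − 291.08) / 325 = 0.5 / 325 = 0.001538.
Darcy flux q = K · i = 0.7650 × 0.001538 = 0.001177 m/day.
Seepage velocity v = q / n_e = 0.001177 / 0.09 = 0.01308 m/day.

0.0131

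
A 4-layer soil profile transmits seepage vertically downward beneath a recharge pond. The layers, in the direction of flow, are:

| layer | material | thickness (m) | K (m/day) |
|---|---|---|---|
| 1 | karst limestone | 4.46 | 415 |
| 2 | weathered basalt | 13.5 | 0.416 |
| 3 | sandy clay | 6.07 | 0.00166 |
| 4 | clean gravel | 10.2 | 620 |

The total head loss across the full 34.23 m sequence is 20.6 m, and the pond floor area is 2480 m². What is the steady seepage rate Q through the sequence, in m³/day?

13.8

Flow is perpendicular to layering, so the layers act in series and the equivalent K is the thickness-weighted harmonic mean.
Total thickness L = 4.46 + 13.5 + 6.07 + 10.2 = 34.23 m.
Σ(b_i/K_i) = 4.46/415 + 13.5/0.416 + 6.07/0.00166 + 10.2/620 = 3689 d.
K_eq = L / Σ(b_i/K_i) = 34.23 / 3689 = 0.009279 m/day.
Q = K_eq · A · (Δh/L) = 0.009279 × 2480 × (20.6/34.23) = 13.85 m³/day.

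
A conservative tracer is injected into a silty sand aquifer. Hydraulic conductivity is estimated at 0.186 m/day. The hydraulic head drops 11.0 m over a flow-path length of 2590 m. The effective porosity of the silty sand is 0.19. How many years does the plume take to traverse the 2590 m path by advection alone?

1710

Hydraulic gradient i = Δh / L = 11.0 / 2590 = 0.004247.
Darcy flux q = K · i = 0.1860 × 0.004247 = 0.0007900 m/day.
Seepage velocity v = q / n_e = 0.0007900 / 0.19 = 0.004158 m/day.
Travel time t = L / v = 2590 / 0.004158 = 6.229e+05 days = 1706 years.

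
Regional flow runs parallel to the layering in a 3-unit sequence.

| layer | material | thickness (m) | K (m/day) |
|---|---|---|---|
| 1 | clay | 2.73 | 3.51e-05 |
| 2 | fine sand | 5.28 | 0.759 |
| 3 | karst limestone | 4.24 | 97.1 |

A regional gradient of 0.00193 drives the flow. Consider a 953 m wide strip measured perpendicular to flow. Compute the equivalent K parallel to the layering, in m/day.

33.9

Flow is parallel to layering, so each bed carries its own Darcy discharge and the transmissivities add.
Σ(K_i·b_i) = 3.51e-05×2.73 + 0.759×5.28 + 97.1×4.24 = 415.7 m²/day.
Total thickness b = 12.25 m, so K_eq = Σ(K_i·b_i)/b = 33.94 m/day.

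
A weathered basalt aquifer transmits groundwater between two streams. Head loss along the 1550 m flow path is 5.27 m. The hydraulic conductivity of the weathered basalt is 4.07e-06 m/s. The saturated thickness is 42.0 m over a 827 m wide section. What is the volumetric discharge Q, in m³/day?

41.5

Convert K: 4.07e-06 m/s × 86400 = 0.3516 m/day.
Cross-sectional area A = 827 × 42.0 = 34734 m².
Hydraulic gradient i = Δh / L = 5.27 / 1550 = 0.003400.
Darcy's law: Q = K · A · i = 0.3516 × 34734 × 0.003400 = 41.53 m³/day.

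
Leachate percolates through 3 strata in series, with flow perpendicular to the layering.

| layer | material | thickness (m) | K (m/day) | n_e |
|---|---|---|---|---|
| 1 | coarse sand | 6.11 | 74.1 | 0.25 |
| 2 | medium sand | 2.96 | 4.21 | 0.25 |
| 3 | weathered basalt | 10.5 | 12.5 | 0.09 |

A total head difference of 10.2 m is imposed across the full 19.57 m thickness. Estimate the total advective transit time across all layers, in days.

With flow normal to the layers, continuity requires the same specific discharge q through every layer.
Σ(b_i/K_i) = 6.11/74.1 + 2.96/4.21 + 10.5/12.5 = 1.626 d.
q = Δh / Σ(b_i/K_i) = 10.2 / 1.626 = 6.275 m/day.
In each layer the seepage velocity is v_i = q/n_i, so the layer transit time is t_i = b_i·n_i / q:
  layer 1 (coarse sand): t_1 = 6.11 × 0.25 / 6.275 = 0.2434 d
  layer 2 (medium sand): t_2 = 2.96 × 0.25 / 6.275 = 0.1179 d
  layer 3 (weathered basalt): t_3 = 10.5 × 0.09 / 6.275 = 0.1506 d
Total t = Σ t_i = 0.5120 days.

0.512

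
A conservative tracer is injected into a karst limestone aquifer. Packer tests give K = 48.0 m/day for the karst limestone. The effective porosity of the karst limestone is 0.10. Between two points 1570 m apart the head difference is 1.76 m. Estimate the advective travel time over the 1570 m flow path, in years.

Hydraulic gradient i = Δh / L = 1.76 / 1570 = 0.001121.
Darcy flux q = K · i = 48.00 × 0.001121 = 0.05381 m/day.
Seepage velocity v = q / n_e = 0.05381 / 0.10 = 0.5381 m/day.
Travel time t = L / v = 1570 / 0.5381 = 2918 days = 7.988 years.

7.99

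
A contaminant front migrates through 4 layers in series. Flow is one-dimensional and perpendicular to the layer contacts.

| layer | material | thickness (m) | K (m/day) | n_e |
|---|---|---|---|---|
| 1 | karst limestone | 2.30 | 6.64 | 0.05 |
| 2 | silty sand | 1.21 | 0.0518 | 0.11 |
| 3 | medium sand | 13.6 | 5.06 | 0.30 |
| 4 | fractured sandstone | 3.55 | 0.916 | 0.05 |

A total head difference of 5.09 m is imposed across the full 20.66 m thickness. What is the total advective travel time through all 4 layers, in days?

With flow normal to the layers, continuity requires the same specific discharge q through every layer.
Σ(b_i/K_i) = 2.30/6.64 + 1.21/0.0518 + 13.6/5.06 + 3.55/0.916 = 30.27 d.
q = Δh / Σ(b_i/K_i) = 5.09 / 30.27 = 0.1682 m/day.
In each layer the seepage velocity is v_i = q/n_i, so the layer transit time is t_i = b_i·n_i / q:
  layer 1 (karst limestone): t_1 = 2.30 × 0.05 / 0.1682 = 0.6839 d
  layer 2 (silty sand): t_2 = 1.21 × 0.11 / 0.1682 = 0.7915 d
  layer 3 (medium sand): t_3 = 13.6 × 0.30 / 0.1682 = 24.26 d
  layer 4 (fractured sandstone): t_4 = 3.55 × 0.05 / 0.1682 = 1.056 d
Total t = Σ t_i = 26.79 days.

26.8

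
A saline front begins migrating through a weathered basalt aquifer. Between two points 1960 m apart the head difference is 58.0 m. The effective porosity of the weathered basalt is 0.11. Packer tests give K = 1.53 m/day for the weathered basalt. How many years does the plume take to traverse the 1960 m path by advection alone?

13.0

Hydraulic gradient i = Δh / L = 58.0 / 1960 = 0.02959.
Darcy flux q = K · i = 1.530 × 0.02959 = 0.04528 m/day.
Seepage velocity v = q / n_e = 0.04528 / 0.11 = 0.4116 m/day.
Travel time t = L / v = 1960 / 0.4116 = 4762 days = 13.04 years.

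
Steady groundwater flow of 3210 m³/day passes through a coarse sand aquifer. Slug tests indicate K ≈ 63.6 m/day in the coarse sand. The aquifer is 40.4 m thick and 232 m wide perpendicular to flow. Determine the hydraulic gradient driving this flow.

0.00538

Cross-sectional area A = 232 × 40.4 = 9373 m².
From Q = K·A·i, i = Q / (K·A) = 3210 / (63.60 × 9373) = 0.005385.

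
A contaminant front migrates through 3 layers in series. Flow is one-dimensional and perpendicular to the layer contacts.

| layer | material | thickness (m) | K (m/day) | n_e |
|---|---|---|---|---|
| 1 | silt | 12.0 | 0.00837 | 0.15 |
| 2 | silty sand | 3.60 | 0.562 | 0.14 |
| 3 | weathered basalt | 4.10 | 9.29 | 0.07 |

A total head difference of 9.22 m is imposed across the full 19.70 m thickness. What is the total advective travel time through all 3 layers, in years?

With flow normal to the layers, continuity requires the same specific discharge q through every layer.
Σ(b_i/K_i) = 12.0/0.00837 + 3.60/0.562 + 4.10/9.29 = 1441 d.
q = Δh / Σ(b_i/K_i) = 9.22 / 1441 = 0.006400 m/day.
In each layer the seepage velocity is v_i = q/n_i, so the layer transit time is t_i = b_i·n_i / q:
  layer 1 (silt): t_1 = 12.0 × 0.15 / 0.006400 = 281.2 d
  layer 2 (silty sand): t_2 = 3.60 × 0.14 / 0.006400 = 78.75 d
  layer 3 (weathered basalt): t_3 = 4.10 × 0.07 / 0.006400 = 44.84 d
Total t = Σ t_i = 404.8 days = 1.108 years.

1.11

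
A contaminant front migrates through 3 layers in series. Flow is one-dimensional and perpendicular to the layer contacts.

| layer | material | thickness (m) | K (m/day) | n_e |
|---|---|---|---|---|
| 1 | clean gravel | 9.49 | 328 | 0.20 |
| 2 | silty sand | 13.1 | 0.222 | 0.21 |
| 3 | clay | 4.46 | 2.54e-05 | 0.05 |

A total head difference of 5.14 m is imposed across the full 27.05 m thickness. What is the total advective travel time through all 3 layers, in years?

456

With flow normal to the layers, continuity requires the same specific discharge q through every layer.
Σ(b_i/K_i) = 9.49/328 + 13.1/0.222 + 4.46/2.54e-05 = 1.756e+05 d.
q = Δh / Σ(b_i/K_i) = 5.14 / 1.756e+05 = 2.926e-05 m/day.
In each layer the seepage velocity is v_i = q/n_i, so the layer transit time is t_i = b_i·n_i / q:
  layer 1 (clean gravel): t_1 = 9.49 × 0.20 / 2.926e-05 = 64860 d
  layer 2 (silty sand): t_2 = 13.1 × 0.21 / 2.926e-05 = 94010 d
  layer 3 (clay): t_3 = 4.46 × 0.05 / 2.926e-05 = 7621 d
Total t = Σ t_i = 1.665e+05 days = 455.8 years.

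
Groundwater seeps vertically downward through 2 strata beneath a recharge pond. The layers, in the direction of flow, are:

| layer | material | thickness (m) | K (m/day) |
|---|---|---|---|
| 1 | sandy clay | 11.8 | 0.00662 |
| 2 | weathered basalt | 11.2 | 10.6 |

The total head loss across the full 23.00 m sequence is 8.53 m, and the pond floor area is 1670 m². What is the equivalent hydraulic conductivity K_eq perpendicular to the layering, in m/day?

0.0129

Flow is perpendicular to layering, so the layers act in series and the equivalent K is the thickness-weighted harmonic mean.
Total thickness L = 11.8 + 11.2 = 23.00 m.
Σ(b_i/K_i) = 11.8/0.00662 + 11.2/10.6 = 1784 d.
K_eq = L / Σ(b_i/K_i) = 23.00 / 1784 = 0.01290 m/day.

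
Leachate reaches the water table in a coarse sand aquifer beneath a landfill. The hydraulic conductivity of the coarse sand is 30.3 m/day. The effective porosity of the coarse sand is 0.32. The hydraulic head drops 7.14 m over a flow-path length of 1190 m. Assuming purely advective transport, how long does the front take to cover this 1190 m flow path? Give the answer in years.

Hydraulic gradient i = Δh / L = 7.14 / 1190 = 0.006000.
Darcy flux q = K · i = 30.30 × 0.006000 = 0.1818 m/day.
Seepage velocity v = q / n_e = 0.1818 / 0.32 = 0.5681 m/day.
Travel time t = L / v = 1190 / 0.5681 = 2095 days = 5.735 years.

5.73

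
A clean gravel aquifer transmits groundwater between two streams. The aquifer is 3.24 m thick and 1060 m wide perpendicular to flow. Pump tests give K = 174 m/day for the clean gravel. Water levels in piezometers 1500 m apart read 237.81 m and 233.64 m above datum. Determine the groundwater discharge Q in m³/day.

Cross-sectional area A = 1060 × 3.24 = 3434 m².
Hydraulic gradient i = (237.81 − 233.64) / 1500 = 4.17 / 1500 = 0.002780.
Darcy's law: Q = K · A · i = 174.0 × 3434 × 0.002780 = 1661 m³/day.

1660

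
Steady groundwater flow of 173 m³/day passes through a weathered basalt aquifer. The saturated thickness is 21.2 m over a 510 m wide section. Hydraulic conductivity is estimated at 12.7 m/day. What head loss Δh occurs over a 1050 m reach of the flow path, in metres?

1.32

Cross-sectional area A = 510 × 21.2 = 10812 m².
From Q = K·A·i, i = Q / (K·A) = 173 / (12.70 × 10812) = 0.001260.
Head loss Δh = i · L = 0.001260 × 1050 = 1.323 m.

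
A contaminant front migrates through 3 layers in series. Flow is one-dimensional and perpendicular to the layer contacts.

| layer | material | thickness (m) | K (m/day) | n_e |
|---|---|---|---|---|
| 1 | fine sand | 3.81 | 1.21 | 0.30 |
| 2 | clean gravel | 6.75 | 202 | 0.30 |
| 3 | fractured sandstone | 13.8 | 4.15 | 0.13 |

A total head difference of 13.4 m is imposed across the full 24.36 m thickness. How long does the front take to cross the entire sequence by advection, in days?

2.41

With flow normal to the layers, continuity requires the same specific discharge q through every layer.
Σ(b_i/K_i) = 3.81/1.21 + 6.75/202 + 13.8/4.15 = 6.507 d.
q = Δh / Σ(b_i/K_i) = 13.4 / 6.507 = 2.059 m/day.
In each layer the seepage velocity is v_i = q/n_i, so the layer transit time is t_i = b_i·n_i / q:
  layer 1 (fine sand): t_1 = 3.81 × 0.30 / 2.059 = 0.5551 d
  layer 2 (clean gravel): t_2 = 6.75 × 0.30 / 2.059 = 0.9834 d
  layer 3 (fractured sandstone): t_3 = 13.8 × 0.13 / 2.059 = 0.8712 d
Total t = Σ t_i = 2.410 days.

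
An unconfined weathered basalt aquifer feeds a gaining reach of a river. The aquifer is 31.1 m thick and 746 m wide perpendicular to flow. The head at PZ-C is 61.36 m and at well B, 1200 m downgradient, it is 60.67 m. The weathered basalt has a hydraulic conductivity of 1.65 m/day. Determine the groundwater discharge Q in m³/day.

22.0

Cross-sectional area A = 746 × 31.1 = 23201 m².
Hydraulic gradient i = (61.36 − 60.67) / 1200 = 0.69 / 1200 = 0.0005750.
Darcy's law: Q = K · A · i = 1.650 × 23201 × 0.0005750 = 22.01 m³/day.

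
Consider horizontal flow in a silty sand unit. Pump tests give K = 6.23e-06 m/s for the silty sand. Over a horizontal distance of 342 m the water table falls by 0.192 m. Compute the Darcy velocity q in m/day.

Convert K: 6.23e-06 m/s × 86400 = 0.5383 m/day.
Hydraulic gradient i = Δh / L = 0.192 / 342 = 0.0005614.
Specific discharge q = K · i = 0.5383 × 0.0005614 = 0.0003022 m/day.

0.000302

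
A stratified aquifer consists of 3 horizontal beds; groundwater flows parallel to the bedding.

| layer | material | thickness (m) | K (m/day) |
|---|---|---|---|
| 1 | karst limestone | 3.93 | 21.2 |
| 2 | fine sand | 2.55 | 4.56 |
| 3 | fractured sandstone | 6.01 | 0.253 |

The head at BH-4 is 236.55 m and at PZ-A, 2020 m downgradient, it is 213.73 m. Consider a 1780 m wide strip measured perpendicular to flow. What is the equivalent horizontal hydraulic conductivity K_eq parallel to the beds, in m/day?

7.72

Flow is parallel to layering, so each bed carries its own Darcy discharge and the transmissivities add.
Σ(K_i·b_i) = 21.2×3.93 + 4.56×2.55 + 0.253×6.01 = 96.46 m²/day.
Total thickness b = 12.49 m, so K_eq = Σ(K_i·b_i)/b = 7.723 m/day.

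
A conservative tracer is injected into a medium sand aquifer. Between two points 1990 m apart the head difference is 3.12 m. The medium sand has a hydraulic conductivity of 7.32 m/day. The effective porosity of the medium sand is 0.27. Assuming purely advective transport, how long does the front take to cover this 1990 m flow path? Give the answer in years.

128

Hydraulic gradient i = Δh / L = 3.12 / 1990 = 0.001568.
Darcy flux q = K · i = 7.320 × 0.001568 = 0.01148 m/day.
Seepage velocity v = q / n_e = 0.01148 / 0.27 = 0.04251 m/day.
Travel time t = L / v = 1990 / 0.04251 = 46817 days = 128.2 years.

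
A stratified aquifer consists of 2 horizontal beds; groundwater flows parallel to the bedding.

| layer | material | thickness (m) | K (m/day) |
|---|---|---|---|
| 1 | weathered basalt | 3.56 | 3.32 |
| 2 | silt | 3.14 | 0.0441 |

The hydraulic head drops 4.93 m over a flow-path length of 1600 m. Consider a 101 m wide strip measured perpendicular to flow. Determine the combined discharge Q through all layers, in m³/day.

Flow is parallel to layering, so each bed carries its own Darcy discharge and the transmissivities add.
Σ(K_i·b_i) = 3.32×3.56 + 0.0441×3.14 = 11.96 m²/day.
Hydraulic gradient i = Δh / L = 4.93 / 1600 = 0.003081.
Q = Σ(K_i·b_i) · W · i = 11.96 × 101 × 0.003081 = 3.721 m³/day.

3.72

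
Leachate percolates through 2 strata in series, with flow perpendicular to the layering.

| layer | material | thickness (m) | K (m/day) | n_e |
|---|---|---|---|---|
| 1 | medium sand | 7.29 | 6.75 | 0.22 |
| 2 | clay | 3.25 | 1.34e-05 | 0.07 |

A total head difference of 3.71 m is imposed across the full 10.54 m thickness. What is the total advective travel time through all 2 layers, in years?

328

With flow normal to the layers, continuity requires the same specific discharge q through every layer.
Σ(b_i/K_i) = 7.29/6.75 + 3.25/1.34e-05 = 2.425e+05 d.
q = Δh / Σ(b_i/K_i) = 3.71 / 2.425e+05 = 1.530e-05 m/day.
In each layer the seepage velocity is v_i = q/n_i, so the layer transit time is t_i = b_i·n_i / q:
  layer 1 (medium sand): t_1 = 7.29 × 0.22 / 1.530e-05 = 1.048e+05 d
  layer 2 (clay): t_2 = 3.25 × 0.07 / 1.530e-05 = 14873 d
Total t = Σ t_i = 1.197e+05 days = 327.8 years.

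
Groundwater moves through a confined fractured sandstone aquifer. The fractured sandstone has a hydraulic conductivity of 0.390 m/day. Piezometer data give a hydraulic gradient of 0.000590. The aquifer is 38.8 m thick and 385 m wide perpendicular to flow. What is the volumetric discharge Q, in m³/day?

Cross-sectional area A = 385 × 38.8 = 14938 m².
Hydraulic gradient i = 0.000590.
Darcy's law: Q = K · A · i = 0.3900 × 14938 × 0.0005900 = 3.437 m³/day.

3.44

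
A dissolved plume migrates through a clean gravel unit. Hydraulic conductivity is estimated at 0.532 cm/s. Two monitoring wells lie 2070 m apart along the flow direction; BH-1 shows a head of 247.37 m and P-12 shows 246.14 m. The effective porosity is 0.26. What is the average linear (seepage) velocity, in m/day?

1.05

Convert K: 0.532 cm/s × 864 = 459.6 m/day.
Hydraulic gradient i = (247.37 − 246.14) / 2070 = 1.23 / 2070 = 0.0005942.
Darcy flux q = K · i = 459.6 × 0.0005942 = 0.2731 m/day.
Seepage velocity v = q / n_e = 0.2731 / 0.26 = 1.050 m/day.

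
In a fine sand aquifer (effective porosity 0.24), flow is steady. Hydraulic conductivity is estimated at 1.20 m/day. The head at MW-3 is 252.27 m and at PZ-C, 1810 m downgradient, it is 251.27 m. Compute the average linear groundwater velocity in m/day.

0.00276

Hydraulic gradient i = (252.27 − 251.27) / 1810 = 1 / 1810 = 0.0005525.
Darcy flux q = K · i = 1.200 × 0.0005525 = 0.0006630 m/day.
Seepage velocity v = q / n_e = 0.0006630 / 0.24 = 0.002762 m/day.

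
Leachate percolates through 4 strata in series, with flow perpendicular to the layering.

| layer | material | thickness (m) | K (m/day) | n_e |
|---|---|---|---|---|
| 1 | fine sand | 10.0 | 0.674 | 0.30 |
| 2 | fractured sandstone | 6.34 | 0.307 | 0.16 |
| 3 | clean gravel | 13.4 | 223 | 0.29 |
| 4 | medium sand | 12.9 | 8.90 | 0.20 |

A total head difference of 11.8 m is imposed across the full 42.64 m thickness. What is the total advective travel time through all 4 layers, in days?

With flow normal to the layers, continuity requires the same specific discharge q through every layer.
Σ(b_i/K_i) = 10.0/0.674 + 6.34/0.307 + 13.4/223 + 12.9/8.90 = 37.00 d.
q = Δh / Σ(b_i/K_i) = 11.8 / 37.00 = 0.3189 m/day.
In each layer the seepage velocity is v_i = q/n_i, so the layer transit time is t_i = b_i·n_i / q:
  layer 1 (fine sand): t_1 = 10.0 × 0.30 / 0.3189 = 9.406 d
  layer 2 (fractured sandstone): t_2 = 6.34 × 0.16 / 0.3189 = 3.181 d
  layer 3 (clean gravel): t_3 = 13.4 × 0.29 / 0.3189 = 12.18 d
  layer 4 (medium sand): t_4 = 12.9 × 0.20 / 0.3189 = 8.089 d
Total t = Σ t_i = 32.86 days.

32.9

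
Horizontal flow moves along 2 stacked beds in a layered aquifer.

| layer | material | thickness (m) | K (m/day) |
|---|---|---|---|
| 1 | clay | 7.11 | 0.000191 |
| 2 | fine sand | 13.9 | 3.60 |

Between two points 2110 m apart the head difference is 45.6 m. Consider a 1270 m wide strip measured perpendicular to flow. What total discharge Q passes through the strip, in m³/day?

1370

Flow is parallel to layering, so each bed carries its own Darcy discharge and the transmissivities add.
Σ(K_i·b_i) = 0.000191×7.11 + 3.60×13.9 = 50.04 m²/day.
Hydraulic gradient i = Δh / L = 45.6 / 2110 = 0.02161.
Q = Σ(K_i·b_i) · W · i = 50.04 × 1270 × 0.02161 = 1373 m³/day.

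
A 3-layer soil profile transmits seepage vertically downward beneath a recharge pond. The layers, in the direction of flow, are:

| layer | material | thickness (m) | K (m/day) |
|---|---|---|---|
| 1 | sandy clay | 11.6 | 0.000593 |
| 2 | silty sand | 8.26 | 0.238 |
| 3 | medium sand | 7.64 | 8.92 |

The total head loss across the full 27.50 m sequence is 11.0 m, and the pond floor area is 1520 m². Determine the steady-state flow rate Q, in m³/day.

0.853

Flow is perpendicular to layering, so the layers act in series and the equivalent K is the thickness-weighted harmonic mean.
Total thickness L = 11.6 + 8.26 + 7.64 = 27.50 m.
Σ(b_i/K_i) = 11.6/0.000593 + 8.26/0.238 + 7.64/8.92 = 19597 d.
K_eq = L / Σ(b_i/K_i) = 27.50 / 19597 = 0.001403 m/day.
Q = K_eq · A · (Δh/L) = 0.001403 × 1520 × (11.0/27.50) = 0.8532 m³/day.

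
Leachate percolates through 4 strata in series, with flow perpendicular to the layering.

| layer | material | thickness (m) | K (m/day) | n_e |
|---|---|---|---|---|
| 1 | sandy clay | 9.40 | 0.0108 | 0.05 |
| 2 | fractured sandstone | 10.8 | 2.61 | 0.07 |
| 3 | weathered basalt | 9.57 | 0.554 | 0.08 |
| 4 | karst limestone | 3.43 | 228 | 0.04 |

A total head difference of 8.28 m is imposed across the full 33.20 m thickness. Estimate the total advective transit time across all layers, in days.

229

With flow normal to the layers, continuity requires the same specific discharge q through every layer.
Σ(b_i/K_i) = 9.40/0.0108 + 10.8/2.61 + 9.57/0.554 + 3.43/228 = 891.8 d.
q = Δh / Σ(b_i/K_i) = 8.28 / 891.8 = 0.009285 m/day.
In each layer the seepage velocity is v_i = q/n_i, so the layer transit time is t_i = b_i·n_i / q:
  layer 1 (sandy clay): t_1 = 9.40 × 0.05 / 0.009285 = 50.62 d
  layer 2 (fractured sandstone): t_2 = 10.8 × 0.07 / 0.009285 = 81.43 d
  layer 3 (weathered basalt): t_3 = 9.57 × 0.08 / 0.009285 = 82.46 d
  layer 4 (karst limestone): t_4 = 3.43 × 0.04 / 0.009285 = 14.78 d
Total t = Σ t_i = 229.3 days.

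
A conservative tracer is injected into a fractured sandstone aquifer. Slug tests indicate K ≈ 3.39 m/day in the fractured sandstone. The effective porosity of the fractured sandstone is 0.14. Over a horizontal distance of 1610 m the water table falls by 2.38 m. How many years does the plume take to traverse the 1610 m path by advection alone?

Hydraulic gradient i = Δh / L = 2.38 / 1610 = 0.001478.
Darcy flux q = K · i = 3.390 × 0.001478 = 0.005011 m/day.
Seepage velocity v = q / n_e = 0.005011 / 0.14 = 0.03580 m/day.
Travel time t = L / v = 1610 / 0.03580 = 44978 days = 123.1 years.

123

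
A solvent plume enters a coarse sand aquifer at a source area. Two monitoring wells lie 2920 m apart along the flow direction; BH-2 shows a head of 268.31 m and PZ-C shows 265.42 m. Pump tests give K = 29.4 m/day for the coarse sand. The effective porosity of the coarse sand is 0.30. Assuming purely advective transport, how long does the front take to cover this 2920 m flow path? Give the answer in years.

82.4

Hydraulic gradient i = (268.31 − 265.42) / 2920 = 2.89 / 2920 = 0.0009897.
Darcy flux q = K · i = 29.40 × 0.0009897 = 0.02910 m/day.
Seepage velocity v = q / n_e = 0.02910 / 0.30 = 0.09699 m/day.
Travel time t = L / v = 2920 / 0.09699 = 30105 days = 82.42 years.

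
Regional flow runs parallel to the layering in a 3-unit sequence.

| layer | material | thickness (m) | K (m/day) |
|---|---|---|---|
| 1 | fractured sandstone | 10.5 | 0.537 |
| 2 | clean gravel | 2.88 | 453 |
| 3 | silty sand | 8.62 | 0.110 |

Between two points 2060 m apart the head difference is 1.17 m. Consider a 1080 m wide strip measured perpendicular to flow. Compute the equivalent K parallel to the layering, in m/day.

Flow is parallel to layering, so each bed carries its own Darcy discharge and the transmissivities add.
Σ(K_i·b_i) = 0.537×10.5 + 453×2.88 + 0.110×8.62 = 1311 m²/day.
Total thickness b = 22.00 m, so K_eq = Σ(K_i·b_i)/b = 59.60 m/day.

59.6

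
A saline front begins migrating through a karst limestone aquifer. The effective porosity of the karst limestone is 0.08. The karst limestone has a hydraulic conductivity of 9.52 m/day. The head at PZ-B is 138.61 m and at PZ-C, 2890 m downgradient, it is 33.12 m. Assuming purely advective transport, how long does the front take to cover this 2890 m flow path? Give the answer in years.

Hydraulic gradient i = (138.61 − 33.12) / 2890 = 105.49 / 2890 = 0.03650.
Darcy flux q = K · i = 9.520 × 0.03650 = 0.3475 m/day.
Seepage velocity v = q / n_e = 0.3475 / 0.08 = 4.344 m/day.
Travel time t = L / v = 2890 / 4.344 = 665.3 days = 1.822 years.

1.82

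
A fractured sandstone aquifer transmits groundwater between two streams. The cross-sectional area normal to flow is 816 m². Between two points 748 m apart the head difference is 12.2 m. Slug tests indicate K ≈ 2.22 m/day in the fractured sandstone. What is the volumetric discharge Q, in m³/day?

Hydraulic gradient i = Δh / L = 12.2 / 748 = 0.01631.
Darcy's law: Q = K · A · i = 2.220 × 816.0 × 0.01631 = 29.55 m³/day.

29.5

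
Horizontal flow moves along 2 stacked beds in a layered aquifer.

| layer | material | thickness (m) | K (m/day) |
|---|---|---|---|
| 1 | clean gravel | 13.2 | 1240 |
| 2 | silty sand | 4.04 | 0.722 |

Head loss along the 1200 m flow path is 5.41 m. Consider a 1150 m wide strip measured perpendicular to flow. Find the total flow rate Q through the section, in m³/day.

84900

Flow is parallel to layering, so each bed carries its own Darcy discharge and the transmissivities add.
Σ(K_i·b_i) = 1240×13.2 + 0.722×4.04 = 16371 m²/day.
Hydraulic gradient i = Δh / L = 5.41 / 1200 = 0.004508.
Q = Σ(K_i·b_i) · W · i = 16371 × 1150 × 0.004508 = 84876 m³/day.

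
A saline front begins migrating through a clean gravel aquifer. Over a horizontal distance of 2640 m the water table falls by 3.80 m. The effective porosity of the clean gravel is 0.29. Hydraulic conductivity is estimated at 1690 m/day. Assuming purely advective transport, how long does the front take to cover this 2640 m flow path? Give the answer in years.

Hydraulic gradient i = Δh / L = 3.80 / 2640 = 0.001439.
Darcy flux q = K · i = 1690 × 0.001439 = 2.433 m/day.
Seepage velocity v = q / n_e = 2.433 / 0.29 = 8.388 m/day.
Travel time t = L / v = 2640 / 8.388 = 314.7 days = 0.8617 years.

0.862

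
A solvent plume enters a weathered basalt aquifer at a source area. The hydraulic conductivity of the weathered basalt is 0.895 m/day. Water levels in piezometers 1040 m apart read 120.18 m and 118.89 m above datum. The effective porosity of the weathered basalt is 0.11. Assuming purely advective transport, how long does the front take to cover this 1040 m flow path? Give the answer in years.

Hydraulic gradient i = (120.18 − 118.89) / 1040 = 1.29 / 1040 = 0.001240.
Darcy flux q = K · i = 0.8950 × 0.001240 = 0.001110 m/day.
Seepage velocity v = q / n_e = 0.001110 / 0.11 = 0.01009 m/day.
Travel time t = L / v = 1040 / 0.01009 = 1.030e+05 days = 282.1 years.

282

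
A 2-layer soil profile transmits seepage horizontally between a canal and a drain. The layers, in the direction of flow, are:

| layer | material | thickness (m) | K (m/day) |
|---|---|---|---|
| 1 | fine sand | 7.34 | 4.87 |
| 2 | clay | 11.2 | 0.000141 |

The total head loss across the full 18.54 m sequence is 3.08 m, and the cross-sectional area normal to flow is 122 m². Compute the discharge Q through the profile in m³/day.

0.00473

Flow is perpendicular to layering, so the layers act in series and the equivalent K is the thickness-weighted harmonic mean.
Total thickness L = 7.34 + 11.2 = 18.54 m.
Σ(b_i/K_i) = 7.34/4.87 + 11.2/0.000141 = 79434 d.
K_eq = L / Σ(b_i/K_i) = 18.54 / 79434 = 0.0002334 m/day.
Q = K_eq · A · (Δh/L) = 0.0002334 × 122 × (3.08/18.54) = 0.004730 m³/day.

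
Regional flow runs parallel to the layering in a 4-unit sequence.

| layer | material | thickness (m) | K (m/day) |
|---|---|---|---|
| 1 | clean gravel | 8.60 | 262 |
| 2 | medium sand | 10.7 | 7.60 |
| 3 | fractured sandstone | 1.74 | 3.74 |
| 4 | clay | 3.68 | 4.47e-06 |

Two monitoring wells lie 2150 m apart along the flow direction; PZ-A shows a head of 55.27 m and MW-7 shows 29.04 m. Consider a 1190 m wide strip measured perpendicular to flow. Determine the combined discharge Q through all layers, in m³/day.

34000

Flow is parallel to layering, so each bed carries its own Darcy discharge and the transmissivities add.
Σ(K_i·b_i) = 262×8.60 + 7.60×10.7 + 3.74×1.74 + 4.47e-06×3.68 = 2341 m²/day.
Hydraulic gradient i = (55.27 − 29.04) / 2150 = 26.23 / 2150 = 0.01220.
Q = Σ(K_i·b_i) · W · i = 2341 × 1190 × 0.01220 = 33987 m³/day.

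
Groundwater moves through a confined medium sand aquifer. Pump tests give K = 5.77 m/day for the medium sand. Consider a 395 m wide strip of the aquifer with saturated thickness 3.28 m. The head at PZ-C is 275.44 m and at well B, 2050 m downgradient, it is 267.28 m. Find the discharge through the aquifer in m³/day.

Cross-sectional area A = 395 × 3.28 = 1296 m².
Hydraulic gradient i = (275.44 − 267.28) / 2050 = 8.16 / 2050 = 0.003980.
Darcy's law: Q = K · A · i = 5.770 × 1296 × 0.003980 = 29.76 m³/day.

29.8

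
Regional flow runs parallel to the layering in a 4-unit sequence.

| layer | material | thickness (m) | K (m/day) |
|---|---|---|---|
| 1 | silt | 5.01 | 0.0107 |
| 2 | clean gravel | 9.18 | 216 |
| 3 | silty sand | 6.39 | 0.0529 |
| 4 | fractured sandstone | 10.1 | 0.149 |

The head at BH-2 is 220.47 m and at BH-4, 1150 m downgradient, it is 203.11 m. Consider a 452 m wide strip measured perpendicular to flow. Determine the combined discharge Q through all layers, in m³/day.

13500

Flow is parallel to layering, so each bed carries its own Darcy discharge and the transmissivities add.
Σ(K_i·b_i) = 0.0107×5.01 + 216×9.18 + 0.0529×6.39 + 0.149×10.1 = 1985 m²/day.
Hydraulic gradient i = (220.47 − 203.11) / 1150 = 17.36 / 1150 = 0.01510.
Q = Σ(K_i·b_i) · W · i = 1985 × 452 × 0.01510 = 13543 m³/day.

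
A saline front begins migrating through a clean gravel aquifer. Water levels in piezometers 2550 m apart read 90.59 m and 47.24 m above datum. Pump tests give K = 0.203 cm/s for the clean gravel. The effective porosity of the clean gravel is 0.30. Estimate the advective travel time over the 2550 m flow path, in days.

257

Convert K: 0.203 cm/s × 864 = 175.4 m/day.
Hydraulic gradient i = (90.59 − 47.24) / 2550 = 43.35 / 2550 = 0.01700.
Darcy flux q = K · i = 175.4 × 0.01700 = 2.982 m/day.
Seepage velocity v = q / n_e = 2.982 / 0.30 = 9.939 m/day.
Travel time t = L / v = 2550 / 9.939 = 256.6 days.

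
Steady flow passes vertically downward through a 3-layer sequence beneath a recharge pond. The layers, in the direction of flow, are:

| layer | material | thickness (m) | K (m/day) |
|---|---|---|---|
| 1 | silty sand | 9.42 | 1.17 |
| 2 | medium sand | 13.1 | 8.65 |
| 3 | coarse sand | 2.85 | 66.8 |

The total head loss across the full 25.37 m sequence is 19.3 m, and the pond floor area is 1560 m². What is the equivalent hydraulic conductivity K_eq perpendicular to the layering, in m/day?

2.64

Flow is perpendicular to layering, so the layers act in series and the equivalent K is the thickness-weighted harmonic mean.
Total thickness L = 9.42 + 13.1 + 2.85 = 25.37 m.
Σ(b_i/K_i) = 9.42/1.17 + 13.1/8.65 + 2.85/66.8 = 9.608 d.
K_eq = L / Σ(b_i/K_i) = 25.37 / 9.608 = 2.640 m/day.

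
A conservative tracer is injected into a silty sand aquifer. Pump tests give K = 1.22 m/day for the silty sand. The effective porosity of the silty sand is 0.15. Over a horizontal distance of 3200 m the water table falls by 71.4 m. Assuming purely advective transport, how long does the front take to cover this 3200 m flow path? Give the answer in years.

Hydraulic gradient i = Δh / L = 71.4 / 3200 = 0.02231.
Darcy flux q = K · i = 1.220 × 0.02231 = 0.02722 m/day.
Seepage velocity v = q / n_e = 0.02722 / 0.15 = 0.1815 m/day.
Travel time t = L / v = 3200 / 0.1815 = 17633 days = 48.28 years.

48.3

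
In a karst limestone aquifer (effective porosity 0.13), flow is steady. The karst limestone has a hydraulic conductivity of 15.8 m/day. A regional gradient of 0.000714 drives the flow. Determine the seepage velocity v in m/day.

0.0868

Hydraulic gradient i = 0.000714.
Darcy flux q = K · i = 15.80 × 0.0007140 = 0.01128 m/day.
Seepage velocity v = q / n_e = 0.01128 / 0.13 = 0.08678 m/day.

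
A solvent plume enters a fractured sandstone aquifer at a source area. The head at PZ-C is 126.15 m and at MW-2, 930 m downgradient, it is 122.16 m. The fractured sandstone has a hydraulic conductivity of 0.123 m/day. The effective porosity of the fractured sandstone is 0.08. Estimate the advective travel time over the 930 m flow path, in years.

Hydraulic gradient i = (126.15 − 122.16) / 930 = 3.99 / 930 = 0.004290.
Darcy flux q = K · i = 0.1230 × 0.004290 = 0.0005277 m/day.
Seepage velocity v = q / n_e = 0.0005277 / 0.08 = 0.006596 m/day.
Travel time t = L / v = 930 / 0.006596 = 1.410e+05 days = 386.0 years.

386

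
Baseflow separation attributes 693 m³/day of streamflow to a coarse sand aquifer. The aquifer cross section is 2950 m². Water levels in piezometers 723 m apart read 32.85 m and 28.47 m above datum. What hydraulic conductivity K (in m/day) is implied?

38.8

Hydraulic gradient i = (32.85 − 28.47) / 723 = 4.38 / 723 = 0.006058.
From Q = K·A·i, K = Q / (A·i) = 693 / (2950 × 0.006058) = 38.78 m/day.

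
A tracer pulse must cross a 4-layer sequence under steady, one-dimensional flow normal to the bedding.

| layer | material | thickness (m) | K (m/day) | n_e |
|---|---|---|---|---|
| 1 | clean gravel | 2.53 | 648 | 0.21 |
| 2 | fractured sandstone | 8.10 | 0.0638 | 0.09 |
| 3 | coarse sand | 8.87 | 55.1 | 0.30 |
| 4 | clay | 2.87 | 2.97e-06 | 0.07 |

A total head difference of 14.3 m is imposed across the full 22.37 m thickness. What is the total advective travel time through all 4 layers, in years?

763

With flow normal to the layers, continuity requires the same specific discharge q through every layer.
Σ(b_i/K_i) = 2.53/648 + 8.10/0.0638 + 8.87/55.1 + 2.87/2.97e-06 = 9.665e+05 d.
q = Δh / Σ(b_i/K_i) = 14.3 / 9.665e+05 = 1.480e-05 m/day.
In each layer the seepage velocity is v_i = q/n_i, so the layer transit time is t_i = b_i·n_i / q:
  layer 1 (clean gravel): t_1 = 2.53 × 0.21 / 1.480e-05 = 35908 d
  layer 2 (fractured sandstone): t_2 = 8.10 × 0.09 / 1.480e-05 = 49269 d
  layer 3 (coarse sand): t_3 = 8.87 × 0.30 / 1.480e-05 = 1.798e+05 d
  layer 4 (clay): t_4 = 2.87 × 0.07 / 1.480e-05 = 13578 d
Total t = Σ t_i = 2.786e+05 days = 762.8 years.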